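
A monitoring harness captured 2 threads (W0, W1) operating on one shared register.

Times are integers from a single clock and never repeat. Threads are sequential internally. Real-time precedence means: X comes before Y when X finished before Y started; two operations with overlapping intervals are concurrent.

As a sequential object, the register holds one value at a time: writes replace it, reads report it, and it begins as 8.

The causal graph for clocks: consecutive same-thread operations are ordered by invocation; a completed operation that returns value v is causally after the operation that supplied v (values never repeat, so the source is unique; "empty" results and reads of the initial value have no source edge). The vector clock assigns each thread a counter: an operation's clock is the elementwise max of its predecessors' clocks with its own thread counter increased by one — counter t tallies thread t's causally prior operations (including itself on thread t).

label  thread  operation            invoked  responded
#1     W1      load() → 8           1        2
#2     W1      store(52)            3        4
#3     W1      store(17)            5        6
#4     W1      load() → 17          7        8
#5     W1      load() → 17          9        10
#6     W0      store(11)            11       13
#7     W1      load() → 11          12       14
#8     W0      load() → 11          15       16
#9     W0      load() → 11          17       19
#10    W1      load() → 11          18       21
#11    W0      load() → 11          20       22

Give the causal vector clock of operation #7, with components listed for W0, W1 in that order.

#1, invoked 1, has no incoming edges; only W1's bump applies → (0, 1)
#6, invoked 11, has no incoming edges; only W0's bump applies → (1, 0)
#2 (invocation 3): componentwise max over VC(#1)=(0, 1), +1 at W1, giving (0, 2)
#8 (invocation 15): componentwise max over VC(#6)=(1, 0), +1 at W0, giving (2, 0)
#3 (invocation 5): componentwise max over VC(#2)=(0, 2), +1 at W1, giving (0, 3)
#9 (invocation 17): componentwise max over VC(#6)=(1, 0), VC(#8)=(2, 0), +1 at W0, giving (3, 0)
#4 (invocation 7): componentwise max over VC(#3)=(0, 3), +1 at W1, giving (0, 4)
#11 (invocation 20): componentwise max over VC(#6)=(1, 0), VC(#9)=(3, 0), +1 at W0, giving (4, 0)
#5 (invocation 9): componentwise max over VC(#3)=(0, 3), VC(#4)=(0, 4), +1 at W1, giving (0, 5)
#7 (invocation 12): componentwise max over VC(#5)=(0, 5), VC(#6)=(1, 0), +1 at W1, giving (1, 6)
#10 (invocation 18): componentwise max over VC(#6)=(1, 0), VC(#7)=(1, 6), +1 at W1, giving (1, 7)
target: VC(#7) = (1, 6)

(1, 6)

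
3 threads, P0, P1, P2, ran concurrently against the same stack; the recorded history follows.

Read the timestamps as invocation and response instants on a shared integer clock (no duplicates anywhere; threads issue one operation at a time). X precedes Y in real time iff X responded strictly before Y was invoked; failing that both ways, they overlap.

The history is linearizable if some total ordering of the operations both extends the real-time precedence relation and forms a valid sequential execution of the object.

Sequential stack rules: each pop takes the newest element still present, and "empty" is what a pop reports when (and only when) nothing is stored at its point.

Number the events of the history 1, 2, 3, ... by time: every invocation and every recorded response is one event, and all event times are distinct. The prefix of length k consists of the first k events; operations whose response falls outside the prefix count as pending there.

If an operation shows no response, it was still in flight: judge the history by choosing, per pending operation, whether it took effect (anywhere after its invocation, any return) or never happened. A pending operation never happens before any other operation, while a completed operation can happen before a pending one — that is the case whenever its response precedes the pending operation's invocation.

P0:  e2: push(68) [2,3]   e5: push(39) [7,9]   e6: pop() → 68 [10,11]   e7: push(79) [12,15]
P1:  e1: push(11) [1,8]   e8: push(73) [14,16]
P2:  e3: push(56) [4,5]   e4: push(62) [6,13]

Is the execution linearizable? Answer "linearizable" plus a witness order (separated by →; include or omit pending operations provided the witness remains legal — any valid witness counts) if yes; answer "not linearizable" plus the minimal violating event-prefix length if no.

not linearizable — minimal violating prefix: 11 events

prefix check: 1..10 passes, 1..11 fails once e6's time-11 response joins
4 orders of the 5 completed stack ops respect real time; none is legal
no escape via the 1 pending operation (e4): every completion choice fails
for example e1, e2, e3, e5, e6 (pending dropped) fails at step 5: e6 pop() → 68 is not legal there
for example e2, e1, e3, e5, e6 (pending dropped) fails at step 5: e6 pop() → 68 is not legal there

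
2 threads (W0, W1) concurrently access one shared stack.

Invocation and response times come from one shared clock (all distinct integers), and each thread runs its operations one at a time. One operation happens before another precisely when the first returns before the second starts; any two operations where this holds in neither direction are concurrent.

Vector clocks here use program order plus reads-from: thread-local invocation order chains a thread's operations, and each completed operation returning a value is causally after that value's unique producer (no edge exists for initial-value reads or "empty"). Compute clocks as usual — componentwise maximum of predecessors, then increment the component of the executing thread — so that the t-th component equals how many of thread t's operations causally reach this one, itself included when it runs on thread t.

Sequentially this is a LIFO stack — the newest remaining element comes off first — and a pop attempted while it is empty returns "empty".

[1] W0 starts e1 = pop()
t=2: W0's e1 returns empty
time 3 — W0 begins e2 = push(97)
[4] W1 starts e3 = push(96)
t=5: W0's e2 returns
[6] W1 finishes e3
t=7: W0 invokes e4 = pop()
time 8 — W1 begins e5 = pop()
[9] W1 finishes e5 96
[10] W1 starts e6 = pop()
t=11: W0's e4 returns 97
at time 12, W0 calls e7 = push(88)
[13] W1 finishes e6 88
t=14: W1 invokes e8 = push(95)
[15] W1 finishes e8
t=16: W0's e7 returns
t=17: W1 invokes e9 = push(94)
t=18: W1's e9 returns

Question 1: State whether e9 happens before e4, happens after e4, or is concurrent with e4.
after

e9 spans [17,18], e4 spans [7,11]
resp(e4)=11 < inv(e9)=17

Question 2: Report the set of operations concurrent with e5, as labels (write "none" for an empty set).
e4

e5 spans [8,9]; an op avoiding the whole window 8..9 is ordered, any other is concurrent
e1 [1,2]: before
e2 [3,5]: before
e3 [4,6]: before
e4 [7,11]: concurrent
e6 [10,13]: after
e7 [12,16]: after
e8 [14,15]: after
e9 [17,18]: after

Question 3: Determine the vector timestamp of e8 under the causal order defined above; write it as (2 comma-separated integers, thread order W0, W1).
(4, 4)

root op e3, invoked 4: fresh clock plus W1's own tick → (0, 1)
root op e1, invoked 1: fresh clock plus W0's own tick → (1, 0)
from VC(e3)=(0, 1), e5 (invoked 8) maxes components and bumps W1 → (0, 2)
from VC(e1)=(1, 0), e2 (invoked 3) maxes components and bumps W0 → (2, 0)
from VC(e2)=(2, 0), e4 (invoked 7) maxes components and bumps W0 → (3, 0)
from VC(e4)=(3, 0), e7 (invoked 12) maxes components and bumps W0 → (4, 0)
from VC(e5)=(0, 2), VC(e7)=(4, 0), e6 (invoked 10) maxes components and bumps W1 → (4, 3)
from VC(e6)=(4, 3), e8 (invoked 14) maxes components and bumps W1 → (4, 4)
from VC(e8)=(4, 4), e9 (invoked 17) maxes components and bumps W1 → (4, 5)
target: VC(e8) = (4, 4)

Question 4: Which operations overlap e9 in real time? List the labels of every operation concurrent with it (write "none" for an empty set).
none

e9 runs from 17 to 18; window-overlapping ops are concurrent
e1 [1,2]: before
e2 [3,5]: before
e3 [4,6]: before
e4 [7,11]: before
e5 [8,9]: before
e6 [10,13]: before
e7 [12,16]: before
e8 [14,15]: before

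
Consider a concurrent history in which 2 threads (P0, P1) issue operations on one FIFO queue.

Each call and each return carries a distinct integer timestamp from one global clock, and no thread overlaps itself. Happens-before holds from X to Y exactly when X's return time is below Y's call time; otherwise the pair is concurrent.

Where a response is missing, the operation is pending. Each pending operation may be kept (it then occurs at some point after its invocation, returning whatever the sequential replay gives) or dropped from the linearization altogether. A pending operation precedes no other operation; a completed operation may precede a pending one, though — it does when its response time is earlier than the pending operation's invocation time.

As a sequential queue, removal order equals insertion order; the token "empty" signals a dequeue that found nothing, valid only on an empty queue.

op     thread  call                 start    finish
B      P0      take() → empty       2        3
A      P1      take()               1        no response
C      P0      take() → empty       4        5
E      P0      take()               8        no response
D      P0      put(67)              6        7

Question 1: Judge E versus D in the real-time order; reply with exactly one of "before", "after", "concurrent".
E spans [8,…), D spans [6,7]
resp(D)=7 < inv(E)=8

after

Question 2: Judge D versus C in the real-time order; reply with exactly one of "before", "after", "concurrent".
D spans [6,7], C spans [4,5]
resp(C)=5 < inv(D)=6

after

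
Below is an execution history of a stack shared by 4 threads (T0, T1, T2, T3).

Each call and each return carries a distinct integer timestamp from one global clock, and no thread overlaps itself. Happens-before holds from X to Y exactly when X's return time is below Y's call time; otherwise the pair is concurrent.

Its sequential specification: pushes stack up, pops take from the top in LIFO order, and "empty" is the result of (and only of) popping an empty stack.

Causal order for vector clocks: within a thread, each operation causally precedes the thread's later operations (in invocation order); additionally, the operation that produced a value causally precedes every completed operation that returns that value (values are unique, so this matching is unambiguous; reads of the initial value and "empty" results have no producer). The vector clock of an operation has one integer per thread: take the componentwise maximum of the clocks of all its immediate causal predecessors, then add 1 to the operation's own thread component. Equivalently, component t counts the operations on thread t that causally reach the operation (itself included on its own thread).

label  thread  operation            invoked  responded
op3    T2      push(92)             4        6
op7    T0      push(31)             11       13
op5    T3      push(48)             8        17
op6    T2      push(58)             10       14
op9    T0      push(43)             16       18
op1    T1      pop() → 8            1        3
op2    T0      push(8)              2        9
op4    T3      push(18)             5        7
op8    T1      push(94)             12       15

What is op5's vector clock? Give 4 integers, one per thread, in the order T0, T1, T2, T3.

(0, 0, 0, 2)

op4 (invocation 5): nothing precedes it; T3's component alone gives (0, 0, 0, 1)
op3 (invocation 4): nothing precedes it; T2's component alone gives (0, 0, 1, 0)
op2 (invocation 2): nothing precedes it; T0's component alone gives (1, 0, 0, 0)
VC(op5, invoked at 8): max of VC(op4)=(0, 0, 0, 1), then +1 on thread T3 → (0, 0, 0, 2)
VC(op6, invoked at 10): max of VC(op3)=(0, 0, 1, 0), then +1 on thread T2 → (0, 0, 2, 0)
VC(op1, invoked at 1): max of VC(op2)=(1, 0, 0, 0), then +1 on thread T1 → (1, 1, 0, 0)
VC(op7, invoked at 11): max of VC(op2)=(1, 0, 0, 0), then +1 on thread T0 → (2, 0, 0, 0)
VC(op8, invoked at 12): max of VC(op1)=(1, 1, 0, 0), then +1 on thread T1 → (1, 2, 0, 0)
VC(op9, invoked at 16): max of VC(op7)=(2, 0, 0, 0), then +1 on thread T0 → (3, 0, 0, 0)
target: VC(op5) = (0, 0, 0, 2)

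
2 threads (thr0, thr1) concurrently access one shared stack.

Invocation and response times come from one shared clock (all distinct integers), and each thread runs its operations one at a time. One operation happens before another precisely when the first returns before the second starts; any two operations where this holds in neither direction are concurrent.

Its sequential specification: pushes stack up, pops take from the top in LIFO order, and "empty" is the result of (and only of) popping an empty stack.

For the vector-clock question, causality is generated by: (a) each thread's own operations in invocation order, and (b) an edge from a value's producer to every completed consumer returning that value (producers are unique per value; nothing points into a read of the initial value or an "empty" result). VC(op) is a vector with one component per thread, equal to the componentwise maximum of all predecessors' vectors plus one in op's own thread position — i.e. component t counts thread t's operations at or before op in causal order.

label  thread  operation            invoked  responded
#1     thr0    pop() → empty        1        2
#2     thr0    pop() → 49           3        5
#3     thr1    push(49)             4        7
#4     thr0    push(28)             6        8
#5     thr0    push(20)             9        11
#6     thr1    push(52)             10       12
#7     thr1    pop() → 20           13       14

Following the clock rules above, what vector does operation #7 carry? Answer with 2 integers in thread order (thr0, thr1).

(4, 3)

no predecessors for #3 (invoked 4): thr1 increments from zero → (0, 1)
no predecessors for #1 (invoked 1): thr0 increments from zero → (1, 0)
merge at #6 (invoked 10): VC(#3)=(0, 1), own-thread bump on thr1 → (0, 2)
merge at #2 (invoked 3): VC(#1)=(1, 0), VC(#3)=(0, 1), own-thread bump on thr0 → (2, 1)
merge at #4 (invoked 6): VC(#2)=(2, 1), own-thread bump on thr0 → (3, 1)
merge at #5 (invoked 9): VC(#4)=(3, 1), own-thread bump on thr0 → (4, 1)
merge at #7 (invoked 13): VC(#5)=(4, 1), VC(#6)=(0, 2), own-thread bump on thr1 → (4, 3)
target: VC(#7) = (4, 3)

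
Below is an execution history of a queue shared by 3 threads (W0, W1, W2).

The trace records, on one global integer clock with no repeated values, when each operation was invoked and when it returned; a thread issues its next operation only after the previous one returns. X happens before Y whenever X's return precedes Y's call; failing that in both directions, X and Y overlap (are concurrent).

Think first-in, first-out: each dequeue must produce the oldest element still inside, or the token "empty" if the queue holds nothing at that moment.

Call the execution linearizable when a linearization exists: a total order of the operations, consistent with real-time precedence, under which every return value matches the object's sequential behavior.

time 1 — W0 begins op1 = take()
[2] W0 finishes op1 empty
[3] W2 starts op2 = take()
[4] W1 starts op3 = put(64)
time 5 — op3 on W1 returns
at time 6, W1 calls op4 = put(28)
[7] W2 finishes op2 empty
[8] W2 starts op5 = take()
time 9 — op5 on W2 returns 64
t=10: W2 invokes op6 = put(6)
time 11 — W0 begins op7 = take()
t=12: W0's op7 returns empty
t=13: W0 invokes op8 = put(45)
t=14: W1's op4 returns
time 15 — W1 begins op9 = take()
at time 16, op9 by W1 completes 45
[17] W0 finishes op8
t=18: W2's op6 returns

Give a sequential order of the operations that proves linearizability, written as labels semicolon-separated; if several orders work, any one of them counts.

after step 1 (op1 take() → empty): queue <>
after step 2 (op2 take() → empty): queue <>
after step 3 (op3 put(64)): queue <64>
after step 4 (op5 take() → 64): queue <>
after step 5 (op7 take() → empty): queue <>
after step 6 (op8 put(45)): queue <45>
after step 7 (op4 put(28)): queue <45,28>
after step 8 (op6 put(6)): queue <45,28,6>
after step 9 (op9 take() → 45): queue <28,6>

op1; op2; op3; op5; op7; op8; op4; op6; op9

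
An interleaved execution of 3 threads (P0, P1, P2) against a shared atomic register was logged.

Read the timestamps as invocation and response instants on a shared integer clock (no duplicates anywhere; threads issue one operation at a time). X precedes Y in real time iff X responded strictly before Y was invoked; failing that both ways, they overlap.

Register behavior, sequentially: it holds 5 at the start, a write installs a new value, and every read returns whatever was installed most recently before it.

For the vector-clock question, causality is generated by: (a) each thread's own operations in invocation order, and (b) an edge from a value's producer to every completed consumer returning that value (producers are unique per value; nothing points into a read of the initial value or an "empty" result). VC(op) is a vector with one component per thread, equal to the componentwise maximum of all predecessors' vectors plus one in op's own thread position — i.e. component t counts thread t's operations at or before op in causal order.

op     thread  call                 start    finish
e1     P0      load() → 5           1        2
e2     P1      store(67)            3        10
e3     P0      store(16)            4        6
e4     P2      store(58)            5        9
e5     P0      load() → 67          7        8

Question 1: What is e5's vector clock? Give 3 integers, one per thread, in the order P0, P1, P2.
Answer: (3, 1, 0)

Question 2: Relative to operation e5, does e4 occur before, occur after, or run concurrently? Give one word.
Answer: concurrent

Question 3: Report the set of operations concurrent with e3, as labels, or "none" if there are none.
Answer: e2, e4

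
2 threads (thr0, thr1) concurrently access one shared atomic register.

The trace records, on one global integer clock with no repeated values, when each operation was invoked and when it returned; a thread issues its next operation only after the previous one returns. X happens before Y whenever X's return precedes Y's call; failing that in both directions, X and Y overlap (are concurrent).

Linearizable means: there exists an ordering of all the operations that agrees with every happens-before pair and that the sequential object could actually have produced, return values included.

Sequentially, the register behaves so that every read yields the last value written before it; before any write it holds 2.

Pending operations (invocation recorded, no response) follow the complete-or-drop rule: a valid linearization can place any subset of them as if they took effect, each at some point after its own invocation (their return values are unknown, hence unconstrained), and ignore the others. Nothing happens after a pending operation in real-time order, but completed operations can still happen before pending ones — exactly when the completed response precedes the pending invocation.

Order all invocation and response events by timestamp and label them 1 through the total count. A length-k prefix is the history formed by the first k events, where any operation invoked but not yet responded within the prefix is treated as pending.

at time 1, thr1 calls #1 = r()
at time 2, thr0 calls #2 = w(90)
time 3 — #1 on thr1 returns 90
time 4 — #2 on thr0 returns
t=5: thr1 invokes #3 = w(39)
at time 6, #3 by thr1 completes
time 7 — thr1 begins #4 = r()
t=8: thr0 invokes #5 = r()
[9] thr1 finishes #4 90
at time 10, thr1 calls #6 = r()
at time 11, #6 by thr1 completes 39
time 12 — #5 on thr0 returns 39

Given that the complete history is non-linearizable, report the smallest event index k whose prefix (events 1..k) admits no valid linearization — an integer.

one valid order for events 1..8 is #2, #1, #3:
1. #2 w(90), leaving value 90
2. #1 r() → 90, leaving value 90
3. #3 w(39), leaving value 39
include event 9 — #4 responding at 9 — and every candidate order breaks
include/drop combinations of the 1 pending operation (#5) were all tried; none helps
sample order #1, #2, #3, #4 (pending dropped) stalls at step 1 — #1 r() → 90 has no legal effect
sample order #2, #1, #3, #4 (pending dropped) stalls at step 4 — #4 r() → 90 has no legal effect

9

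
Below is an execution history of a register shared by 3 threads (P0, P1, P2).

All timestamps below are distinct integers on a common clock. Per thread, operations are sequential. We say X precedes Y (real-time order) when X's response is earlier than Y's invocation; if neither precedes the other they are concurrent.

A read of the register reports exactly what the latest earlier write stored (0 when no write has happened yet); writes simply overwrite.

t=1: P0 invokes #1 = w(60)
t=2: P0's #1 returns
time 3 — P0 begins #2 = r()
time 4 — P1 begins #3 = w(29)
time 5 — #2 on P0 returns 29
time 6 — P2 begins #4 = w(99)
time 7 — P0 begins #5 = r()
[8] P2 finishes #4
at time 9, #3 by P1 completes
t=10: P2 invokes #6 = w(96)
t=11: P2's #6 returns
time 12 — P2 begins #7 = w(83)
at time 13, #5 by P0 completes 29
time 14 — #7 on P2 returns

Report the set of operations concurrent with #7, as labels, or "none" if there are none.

#5

#7 spans [12,14]: anything still running between times 12 and 14 counts as concurrent
#1 [1,2]: before
#2 [3,5]: before
#3 [4,9]: before
#4 [6,8]: before
#5 [7,13]: concurrent
#6 [10,11]: before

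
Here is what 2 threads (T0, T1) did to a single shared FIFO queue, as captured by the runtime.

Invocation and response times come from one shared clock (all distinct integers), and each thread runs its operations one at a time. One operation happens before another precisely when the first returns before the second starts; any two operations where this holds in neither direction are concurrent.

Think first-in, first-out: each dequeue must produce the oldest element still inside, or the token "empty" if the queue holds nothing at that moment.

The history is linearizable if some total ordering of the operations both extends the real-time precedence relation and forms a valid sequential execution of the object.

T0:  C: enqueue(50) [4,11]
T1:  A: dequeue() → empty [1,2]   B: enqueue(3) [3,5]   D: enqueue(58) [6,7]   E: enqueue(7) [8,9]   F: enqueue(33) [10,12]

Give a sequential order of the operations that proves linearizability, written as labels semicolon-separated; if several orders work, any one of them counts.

step 1: A dequeue() → empty — queue <>
step 2: B enqueue(3) — queue <3>
step 3: C enqueue(50) — queue <3,50>
step 4: D enqueue(58) — queue <3,50,58>
step 5: E enqueue(7) — queue <3,50,58,7>
step 6: F enqueue(33) — queue <3,50,58,7,33>

A; B; C; D; E; F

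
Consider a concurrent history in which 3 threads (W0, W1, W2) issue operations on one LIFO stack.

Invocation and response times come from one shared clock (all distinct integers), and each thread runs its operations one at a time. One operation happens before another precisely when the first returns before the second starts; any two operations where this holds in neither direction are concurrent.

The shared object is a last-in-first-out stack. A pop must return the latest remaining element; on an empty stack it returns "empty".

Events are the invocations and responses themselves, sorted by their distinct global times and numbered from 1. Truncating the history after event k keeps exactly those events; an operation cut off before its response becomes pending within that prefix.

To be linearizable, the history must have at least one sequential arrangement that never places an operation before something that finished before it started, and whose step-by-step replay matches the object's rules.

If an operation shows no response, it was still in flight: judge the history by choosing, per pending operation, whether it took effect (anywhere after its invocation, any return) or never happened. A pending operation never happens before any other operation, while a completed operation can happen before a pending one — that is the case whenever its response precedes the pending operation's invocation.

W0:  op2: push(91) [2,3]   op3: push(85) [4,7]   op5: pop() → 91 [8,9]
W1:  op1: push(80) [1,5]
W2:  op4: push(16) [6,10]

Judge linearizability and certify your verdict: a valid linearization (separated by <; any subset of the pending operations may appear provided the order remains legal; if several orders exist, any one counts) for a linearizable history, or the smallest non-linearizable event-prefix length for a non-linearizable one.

not linearizable — minimal violating prefix: 9 events

the violation lands at event 9, op5's response at time 9: events 1..8 linearize, events 1..9 do not
the 4 completed operations admit 3 real-time orders; each fails the LIFO stack replay
every completion of the 1 pending operation (op4) was checked; none linearizes
e.g. op1, op2, op3, op5 (pending dropped): illegal at step 4, since op5 pop() → 91 cannot apply there
e.g. op2, op1, op3, op5 (pending dropped): illegal at step 4, since op5 pop() → 91 cannot apply there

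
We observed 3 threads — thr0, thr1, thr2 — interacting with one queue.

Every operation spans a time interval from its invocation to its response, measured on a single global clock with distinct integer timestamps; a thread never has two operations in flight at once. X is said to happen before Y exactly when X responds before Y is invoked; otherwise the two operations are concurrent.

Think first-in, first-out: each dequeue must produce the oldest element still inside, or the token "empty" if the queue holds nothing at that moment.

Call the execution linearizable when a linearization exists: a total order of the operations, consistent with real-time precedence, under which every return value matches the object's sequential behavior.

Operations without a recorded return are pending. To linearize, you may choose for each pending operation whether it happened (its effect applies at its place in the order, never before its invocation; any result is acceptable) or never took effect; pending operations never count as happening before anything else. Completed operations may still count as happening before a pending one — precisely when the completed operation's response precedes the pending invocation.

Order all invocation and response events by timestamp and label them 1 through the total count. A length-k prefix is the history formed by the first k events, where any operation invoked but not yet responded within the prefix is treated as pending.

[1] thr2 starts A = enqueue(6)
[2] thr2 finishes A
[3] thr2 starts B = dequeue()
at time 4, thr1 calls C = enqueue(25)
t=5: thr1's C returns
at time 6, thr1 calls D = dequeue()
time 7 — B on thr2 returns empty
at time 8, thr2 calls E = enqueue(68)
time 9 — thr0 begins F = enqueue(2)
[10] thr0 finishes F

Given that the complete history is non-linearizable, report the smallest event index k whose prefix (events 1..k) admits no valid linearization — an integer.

7

a valid linearization of events 1..6 exists, for instance A, B, C:
1. A enqueue(6), leaving queue <6>
2. B dequeue() (pending, included), leaving queue <>
3. C enqueue(25), leaving queue <25>
include event 7 — B responding at 7 — and every candidate order breaks
no completion choice of the 1 pending operation (D) rescues it — every subset was tried
for example A, B, C (pending dropped) fails at step 2: B dequeue() → empty is not legal there
for example A, C, B (pending dropped) fails at step 3: B dequeue() → empty is not legal there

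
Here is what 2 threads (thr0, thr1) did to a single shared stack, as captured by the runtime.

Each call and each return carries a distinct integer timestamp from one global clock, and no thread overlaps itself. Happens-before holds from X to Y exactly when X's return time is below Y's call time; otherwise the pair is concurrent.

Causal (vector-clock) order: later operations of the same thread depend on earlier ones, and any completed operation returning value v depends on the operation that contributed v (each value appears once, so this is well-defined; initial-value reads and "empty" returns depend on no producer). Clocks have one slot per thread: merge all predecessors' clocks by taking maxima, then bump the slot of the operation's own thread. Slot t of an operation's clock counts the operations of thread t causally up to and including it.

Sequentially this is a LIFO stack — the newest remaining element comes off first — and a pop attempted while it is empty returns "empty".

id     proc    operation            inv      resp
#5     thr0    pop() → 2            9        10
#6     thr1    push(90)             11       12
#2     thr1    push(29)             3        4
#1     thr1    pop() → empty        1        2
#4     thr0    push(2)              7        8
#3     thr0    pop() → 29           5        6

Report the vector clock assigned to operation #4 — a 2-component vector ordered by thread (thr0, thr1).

root op #1, invoked 1: fresh clock plus thr1's own tick → (0, 1)
VC(#2, invoked at 3): max of VC(#1)=(0, 1), then +1 on thread thr1 → (0, 2)
VC(#6, invoked at 11): max of VC(#2)=(0, 2), then +1 on thread thr1 → (0, 3)
VC(#3, invoked at 5): max of VC(#2)=(0, 2), then +1 on thread thr0 → (1, 2)
VC(#4, invoked at 7): max of VC(#3)=(1, 2), then +1 on thread thr0 → (2, 2)
VC(#5, invoked at 9): max of VC(#4)=(2, 2), then +1 on thread thr0 → (3, 2)
target: VC(#4) = (2, 2)

(2, 2)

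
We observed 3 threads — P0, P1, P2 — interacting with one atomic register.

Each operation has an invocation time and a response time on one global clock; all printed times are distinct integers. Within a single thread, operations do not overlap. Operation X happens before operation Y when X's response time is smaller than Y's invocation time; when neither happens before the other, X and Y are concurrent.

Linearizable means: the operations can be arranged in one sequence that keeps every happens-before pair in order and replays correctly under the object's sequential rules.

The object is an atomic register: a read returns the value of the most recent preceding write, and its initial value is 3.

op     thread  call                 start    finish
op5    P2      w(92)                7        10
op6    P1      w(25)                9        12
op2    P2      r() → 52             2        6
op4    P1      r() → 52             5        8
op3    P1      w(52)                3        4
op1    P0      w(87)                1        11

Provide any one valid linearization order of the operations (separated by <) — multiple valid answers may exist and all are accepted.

op1 < op3 < op2 < op4 < op5 < op6

after step 1 (op1 w(87)): value 87
after step 2 (op3 w(52)): value 52
after step 3 (op2 r() → 52): value 52
after step 4 (op4 r() → 52): value 52
after step 5 (op5 w(92)): value 92
after step 6 (op6 w(25)): value 25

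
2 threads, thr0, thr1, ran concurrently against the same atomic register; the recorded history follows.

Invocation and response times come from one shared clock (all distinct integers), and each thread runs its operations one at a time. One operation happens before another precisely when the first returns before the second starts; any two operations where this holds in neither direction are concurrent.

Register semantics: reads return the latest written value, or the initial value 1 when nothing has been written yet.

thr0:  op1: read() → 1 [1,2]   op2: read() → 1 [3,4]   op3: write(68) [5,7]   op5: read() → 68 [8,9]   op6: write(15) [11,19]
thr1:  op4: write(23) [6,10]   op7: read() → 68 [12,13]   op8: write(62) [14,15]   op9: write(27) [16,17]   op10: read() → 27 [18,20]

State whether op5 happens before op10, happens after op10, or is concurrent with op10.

before

op5 spans [8,9], op10 spans [18,20]
resp(op5)=9 < inv(op10)=18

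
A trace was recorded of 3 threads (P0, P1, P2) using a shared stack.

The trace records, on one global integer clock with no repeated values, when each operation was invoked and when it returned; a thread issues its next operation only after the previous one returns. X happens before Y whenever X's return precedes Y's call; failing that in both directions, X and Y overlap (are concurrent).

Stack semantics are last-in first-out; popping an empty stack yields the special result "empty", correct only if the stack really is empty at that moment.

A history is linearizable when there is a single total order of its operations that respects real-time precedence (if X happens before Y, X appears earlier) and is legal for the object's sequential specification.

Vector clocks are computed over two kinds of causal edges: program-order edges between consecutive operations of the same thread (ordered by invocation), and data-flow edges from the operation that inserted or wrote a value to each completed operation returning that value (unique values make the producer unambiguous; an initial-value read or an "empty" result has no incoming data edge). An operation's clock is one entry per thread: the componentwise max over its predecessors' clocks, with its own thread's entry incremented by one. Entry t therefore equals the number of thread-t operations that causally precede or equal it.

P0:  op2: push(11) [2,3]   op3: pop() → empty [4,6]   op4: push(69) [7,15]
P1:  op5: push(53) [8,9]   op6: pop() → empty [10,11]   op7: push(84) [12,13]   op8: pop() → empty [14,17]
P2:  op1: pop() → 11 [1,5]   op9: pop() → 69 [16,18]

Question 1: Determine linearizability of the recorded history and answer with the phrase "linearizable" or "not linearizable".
through event 10 a valid linearization exists; event 11 (op6 responding at time 11) ends that
3 orders of the 5 completed stack ops respect real time; none is legal
completion choices over the 1 pending operation (op4) were checked; none helps
sample order op1, op2, op3, op5, op6 (pending dropped) stalls at step 1 — op1 pop() → 11 has no legal effect
sample order op2, op1, op3, op5, op6 (pending dropped) stalls at step 5 — op6 pop() → empty has no legal effect

not linearizable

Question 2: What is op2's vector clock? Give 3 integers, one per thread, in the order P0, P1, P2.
Answer: (1, 0, 0)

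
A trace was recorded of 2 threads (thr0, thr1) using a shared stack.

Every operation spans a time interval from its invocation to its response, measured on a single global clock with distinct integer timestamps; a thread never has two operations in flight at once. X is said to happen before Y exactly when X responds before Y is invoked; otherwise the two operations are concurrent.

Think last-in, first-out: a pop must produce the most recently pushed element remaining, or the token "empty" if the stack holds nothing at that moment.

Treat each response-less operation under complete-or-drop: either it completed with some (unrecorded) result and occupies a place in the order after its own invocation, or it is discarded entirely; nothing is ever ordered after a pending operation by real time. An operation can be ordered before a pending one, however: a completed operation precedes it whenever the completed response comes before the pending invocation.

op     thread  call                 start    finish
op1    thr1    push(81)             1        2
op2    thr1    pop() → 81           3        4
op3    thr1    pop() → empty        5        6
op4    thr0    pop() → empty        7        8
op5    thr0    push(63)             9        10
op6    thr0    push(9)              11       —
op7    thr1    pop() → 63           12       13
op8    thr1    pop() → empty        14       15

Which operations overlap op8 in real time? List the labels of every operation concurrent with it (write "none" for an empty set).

op8 runs from 14 to 15; window-overlapping ops are concurrent
op1 [1,2]: before
op2 [3,4]: before
op3 [5,6]: before
op4 [7,8]: before
op5 [9,10]: before
op6 [11,…): concurrent
op7 [12,13]: before

op6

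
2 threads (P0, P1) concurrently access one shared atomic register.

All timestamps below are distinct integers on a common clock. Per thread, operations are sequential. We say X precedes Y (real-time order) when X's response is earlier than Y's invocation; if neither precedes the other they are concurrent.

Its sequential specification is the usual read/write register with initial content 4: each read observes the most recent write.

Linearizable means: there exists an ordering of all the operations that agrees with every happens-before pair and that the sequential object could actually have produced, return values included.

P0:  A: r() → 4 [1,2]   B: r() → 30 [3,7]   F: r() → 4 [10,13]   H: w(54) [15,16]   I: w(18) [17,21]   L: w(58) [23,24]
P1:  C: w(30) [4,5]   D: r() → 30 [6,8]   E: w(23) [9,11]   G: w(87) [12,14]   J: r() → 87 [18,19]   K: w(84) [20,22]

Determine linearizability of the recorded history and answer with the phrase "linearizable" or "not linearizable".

prefix check: 1..12 passes, 1..13 fails once F's time-13 response joins
no legal order exists: 6 real-time-consistent candidates over 6 completed atomic register operations, all rejected
completion choices over the 1 pending operation (G) were checked; none helps
take A, B, C, D, E, F (pending dropped): step 2 already fails, because B r() → 30 cannot occur there
take A, B, C, D, F, E (pending dropped): step 2 already fails, because B r() → 30 cannot occur there

not linearizable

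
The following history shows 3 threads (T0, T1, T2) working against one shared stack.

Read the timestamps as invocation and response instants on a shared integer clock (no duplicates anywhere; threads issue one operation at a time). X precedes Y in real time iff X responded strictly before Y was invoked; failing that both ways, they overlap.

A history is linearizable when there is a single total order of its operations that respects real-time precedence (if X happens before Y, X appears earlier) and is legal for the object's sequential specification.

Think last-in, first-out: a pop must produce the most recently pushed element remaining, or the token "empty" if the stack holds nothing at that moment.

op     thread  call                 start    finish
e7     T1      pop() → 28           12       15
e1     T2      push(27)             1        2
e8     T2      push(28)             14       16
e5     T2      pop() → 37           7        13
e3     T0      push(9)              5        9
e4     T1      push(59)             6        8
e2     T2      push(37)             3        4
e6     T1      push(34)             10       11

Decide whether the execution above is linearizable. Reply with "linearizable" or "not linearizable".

a witness: e1, e2, e5, e3, e4, e6, e8, e7
after step 1 (e1 push(27)): stack <27>
after step 2 (e2 push(37)): stack <27,37>
after step 3 (e5 pop() → 37): stack <27>
after step 4 (e3 push(9)): stack <27,9>
after step 5 (e4 push(59)): stack <27,9,59>
after step 6 (e6 push(34)): stack <27,9,59,34>
after step 7 (e8 push(28)): stack <27,9,59,34,28>
after step 8 (e7 pop() → 28): stack <27,9,59,34>

linearizable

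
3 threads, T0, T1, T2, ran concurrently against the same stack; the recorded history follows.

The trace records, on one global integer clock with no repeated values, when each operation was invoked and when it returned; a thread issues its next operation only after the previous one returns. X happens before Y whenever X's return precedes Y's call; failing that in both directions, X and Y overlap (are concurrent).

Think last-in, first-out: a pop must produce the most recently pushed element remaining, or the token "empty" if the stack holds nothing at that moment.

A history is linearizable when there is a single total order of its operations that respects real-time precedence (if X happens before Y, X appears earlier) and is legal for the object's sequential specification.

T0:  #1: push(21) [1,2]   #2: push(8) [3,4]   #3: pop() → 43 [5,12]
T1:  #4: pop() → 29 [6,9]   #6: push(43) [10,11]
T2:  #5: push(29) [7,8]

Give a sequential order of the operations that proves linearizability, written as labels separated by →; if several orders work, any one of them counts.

#1 → #2 → #5 → #4 → #6 → #3

after step 1 (#1 push(21)): stack <21>
after step 2 (#2 push(8)): stack <21,8>
after step 3 (#5 push(29)): stack <21,8,29>
after step 4 (#4 pop() → 29): stack <21,8>
after step 5 (#6 push(43)): stack <21,8,43>
after step 6 (#3 pop() → 43): stack <21,8>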